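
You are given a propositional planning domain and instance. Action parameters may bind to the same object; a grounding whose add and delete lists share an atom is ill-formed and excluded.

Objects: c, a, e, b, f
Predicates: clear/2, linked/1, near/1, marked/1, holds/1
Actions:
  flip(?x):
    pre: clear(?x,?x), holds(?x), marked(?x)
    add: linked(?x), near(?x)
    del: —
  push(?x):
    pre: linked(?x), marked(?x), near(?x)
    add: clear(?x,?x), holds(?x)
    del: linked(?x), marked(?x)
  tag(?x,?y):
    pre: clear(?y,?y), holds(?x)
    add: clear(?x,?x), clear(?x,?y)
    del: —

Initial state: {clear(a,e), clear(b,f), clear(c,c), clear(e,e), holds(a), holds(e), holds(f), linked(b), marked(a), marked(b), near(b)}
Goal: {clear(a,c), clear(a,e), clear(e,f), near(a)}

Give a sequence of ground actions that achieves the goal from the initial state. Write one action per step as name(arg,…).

1. tag(a,c)  →  {clear(a,a), clear(a,c), clear(a,e), clear(b,f), clear(c,c), clear(e,e), holds(a), holds(e), holds(f), linked(b), marked(a), marked(b), near(b)}
2. flip(a)  →  {clear(a,a), clear(a,c), clear(a,e), clear(b,f), clear(c,c), clear(e,e), holds(a), holds(e), holds(f), linked(a), linked(b), marked(a), marked(b), near(a), near(b)}
3. tag(f,c)  →  {clear(a,a), clear(a,c), clear(a,e), clear(b,f), clear(c,c), clear(e,e), clear(f,c), clear(f,f), holds(a), holds(e), holds(f), linked(a), linked(b), marked(a), marked(b), near(a), near(b)}
4. tag(e,f)  →  {clear(a,a), clear(a,c), clear(a,e), clear(b,f), clear(c,c), clear(e,e), clear(e,f), clear(f,c), clear(f,f), holds(a), holds(e), holds(f), linked(a), linked(b), marked(a), marked(b), near(a), near(b)}

tag(a,c); flip(a); tag(f,c); tag(e,f)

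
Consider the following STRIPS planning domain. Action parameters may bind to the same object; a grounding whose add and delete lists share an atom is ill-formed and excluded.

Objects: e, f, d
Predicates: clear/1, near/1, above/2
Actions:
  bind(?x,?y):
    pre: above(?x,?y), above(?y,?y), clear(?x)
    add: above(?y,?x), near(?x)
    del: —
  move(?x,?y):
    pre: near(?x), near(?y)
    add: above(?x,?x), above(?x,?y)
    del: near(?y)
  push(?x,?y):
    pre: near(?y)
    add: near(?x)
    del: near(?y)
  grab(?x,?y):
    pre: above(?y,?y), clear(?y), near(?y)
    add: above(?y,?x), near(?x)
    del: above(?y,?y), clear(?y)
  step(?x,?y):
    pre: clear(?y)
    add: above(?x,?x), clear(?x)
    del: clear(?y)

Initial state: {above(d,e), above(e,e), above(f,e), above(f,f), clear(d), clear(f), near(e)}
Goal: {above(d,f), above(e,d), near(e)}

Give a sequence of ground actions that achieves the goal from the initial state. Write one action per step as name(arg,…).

1. bind(f,e)  →  {above(d,e), above(e,e), above(e,f), above(f,e), above(f,f), clear(d), clear(f), near(e), near(f)}
2. bind(d,e)  →  {above(d,e), above(e,d), above(e,e), above(e,f), above(f,e), above(f,f), clear(d), clear(f), near(d), near(e), near(f)}
3. move(d,f)  →  {above(d,d), above(d,e), above(d,f), above(e,d), above(e,e), above(e,f), above(f,e), above(f,f), clear(d), clear(f), near(d), near(e)}

bind(f,e); bind(d,e); move(d,f)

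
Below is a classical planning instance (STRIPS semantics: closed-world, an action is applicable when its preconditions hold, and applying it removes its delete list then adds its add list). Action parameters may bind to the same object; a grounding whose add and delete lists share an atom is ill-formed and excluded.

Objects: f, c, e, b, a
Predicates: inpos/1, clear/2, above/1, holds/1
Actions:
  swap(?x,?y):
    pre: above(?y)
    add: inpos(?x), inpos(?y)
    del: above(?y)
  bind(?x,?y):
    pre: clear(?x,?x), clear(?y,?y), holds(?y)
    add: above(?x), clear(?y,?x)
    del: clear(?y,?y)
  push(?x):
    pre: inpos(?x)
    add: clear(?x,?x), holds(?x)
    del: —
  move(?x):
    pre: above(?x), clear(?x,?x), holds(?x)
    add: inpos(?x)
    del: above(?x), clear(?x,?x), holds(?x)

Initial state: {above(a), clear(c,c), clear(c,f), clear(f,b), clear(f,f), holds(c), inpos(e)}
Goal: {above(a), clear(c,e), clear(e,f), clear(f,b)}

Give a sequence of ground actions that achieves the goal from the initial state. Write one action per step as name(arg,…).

1. push(e)  →  {above(a), clear(c,c), clear(c,f), clear(e,e), clear(f,b), clear(f,f), holds(c), holds(e), inpos(e)}
2. bind(e,c)  →  {above(a), above(e), clear(c,e), clear(c,f), clear(e,e), clear(f,b), clear(f,f), holds(c), holds(e), inpos(e)}
3. bind(f,e)  →  {above(a), above(e), above(f), clear(c,e), clear(c,f), clear(e,f), clear(f,b), clear(f,f), holds(c), holds(e), inpos(e)}

push(e); bind(e,c); bind(f,e)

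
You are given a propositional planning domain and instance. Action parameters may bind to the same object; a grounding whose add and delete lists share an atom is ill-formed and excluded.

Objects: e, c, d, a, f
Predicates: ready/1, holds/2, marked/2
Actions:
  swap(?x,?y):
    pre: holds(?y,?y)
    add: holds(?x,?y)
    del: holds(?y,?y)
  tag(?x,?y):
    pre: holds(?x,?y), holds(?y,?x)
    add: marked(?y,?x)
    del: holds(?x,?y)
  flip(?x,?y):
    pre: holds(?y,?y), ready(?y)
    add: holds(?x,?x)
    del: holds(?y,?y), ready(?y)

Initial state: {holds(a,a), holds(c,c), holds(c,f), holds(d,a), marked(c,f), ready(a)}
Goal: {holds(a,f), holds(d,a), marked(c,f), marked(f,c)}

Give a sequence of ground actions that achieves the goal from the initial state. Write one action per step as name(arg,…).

swap(f,c); tag(c,f); flip(f,a); swap(a,f)

1. swap(f,c)  →  {holds(a,a), holds(c,f), holds(d,a), holds(f,c), marked(c,f), ready(a)}
2. tag(c,f)  →  {holds(a,a), holds(d,a), holds(f,c), marked(c,f), marked(f,c), ready(a)}
3. flip(f,a)  →  {holds(d,a), holds(f,c), holds(f,f), marked(c,f), marked(f,c)}
4. swap(a,f)  →  {holds(a,f), holds(d,a), holds(f,c), marked(c,f), marked(f,c)}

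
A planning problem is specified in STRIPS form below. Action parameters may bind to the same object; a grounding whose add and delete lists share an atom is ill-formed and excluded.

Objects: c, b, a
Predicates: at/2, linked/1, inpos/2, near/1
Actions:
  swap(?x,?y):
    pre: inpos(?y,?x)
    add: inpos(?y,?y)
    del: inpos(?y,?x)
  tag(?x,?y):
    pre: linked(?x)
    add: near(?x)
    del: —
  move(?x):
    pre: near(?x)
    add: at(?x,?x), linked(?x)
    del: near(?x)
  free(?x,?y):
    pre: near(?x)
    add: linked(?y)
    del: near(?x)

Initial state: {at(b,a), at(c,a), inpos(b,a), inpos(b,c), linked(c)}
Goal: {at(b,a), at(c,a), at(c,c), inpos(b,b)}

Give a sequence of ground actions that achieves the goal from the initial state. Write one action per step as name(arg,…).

swap(c,b); tag(c,c); move(c)

1. swap(c,b)  →  {at(b,a), at(c,a), inpos(b,a), inpos(b,b), linked(c)}
2. tag(c,c)  →  {at(b,a), at(c,a), inpos(b,a), inpos(b,b), linked(c), near(c)}
3. move(c)  →  {at(b,a), at(c,a), at(c,c), inpos(b,a), inpos(b,b), linked(c)}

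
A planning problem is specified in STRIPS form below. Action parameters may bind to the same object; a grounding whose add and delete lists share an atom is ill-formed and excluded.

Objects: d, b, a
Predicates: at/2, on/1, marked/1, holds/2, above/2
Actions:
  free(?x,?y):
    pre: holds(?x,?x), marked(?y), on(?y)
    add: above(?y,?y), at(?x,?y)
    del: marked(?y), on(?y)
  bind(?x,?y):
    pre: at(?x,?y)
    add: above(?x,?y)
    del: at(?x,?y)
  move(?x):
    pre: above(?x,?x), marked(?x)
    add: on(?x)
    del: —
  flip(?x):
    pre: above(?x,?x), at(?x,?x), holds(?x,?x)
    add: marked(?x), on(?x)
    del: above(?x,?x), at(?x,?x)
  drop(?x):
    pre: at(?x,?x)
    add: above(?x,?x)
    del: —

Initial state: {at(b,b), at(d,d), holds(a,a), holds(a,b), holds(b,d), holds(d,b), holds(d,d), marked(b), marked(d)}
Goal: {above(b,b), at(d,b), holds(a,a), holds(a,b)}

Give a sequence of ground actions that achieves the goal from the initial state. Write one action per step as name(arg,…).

bind(b,b); move(b); free(d,b)

1. bind(b,b)  →  {above(b,b), at(d,d), holds(a,a), holds(a,b), holds(b,d), holds(d,b), holds(d,d), marked(b), marked(d)}
2. move(b)  →  {above(b,b), at(d,d), holds(a,a), holds(a,b), holds(b,d), holds(d,b), holds(d,d), marked(b), marked(d), on(b)}
3. free(d,b)  →  {above(b,b), at(d,b), at(d,d), holds(a,a), holds(a,b), holds(b,d), holds(d,b), holds(d,d), marked(d)}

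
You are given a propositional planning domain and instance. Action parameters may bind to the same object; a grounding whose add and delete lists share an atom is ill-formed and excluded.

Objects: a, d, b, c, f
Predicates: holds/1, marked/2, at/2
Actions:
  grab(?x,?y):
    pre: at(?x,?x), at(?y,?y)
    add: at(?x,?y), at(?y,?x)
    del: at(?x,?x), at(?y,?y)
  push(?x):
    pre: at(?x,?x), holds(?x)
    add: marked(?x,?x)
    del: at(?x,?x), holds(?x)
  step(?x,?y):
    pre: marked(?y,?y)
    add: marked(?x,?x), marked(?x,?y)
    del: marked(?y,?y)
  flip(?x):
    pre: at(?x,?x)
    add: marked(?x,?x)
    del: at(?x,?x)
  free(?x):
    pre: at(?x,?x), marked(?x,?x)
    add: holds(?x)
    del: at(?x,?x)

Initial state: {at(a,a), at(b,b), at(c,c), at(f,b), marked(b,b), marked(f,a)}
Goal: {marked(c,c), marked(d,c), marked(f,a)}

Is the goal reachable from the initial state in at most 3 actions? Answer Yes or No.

1. step(c,b)  →  {at(a,a), at(b,b), at(c,c), at(f,b), marked(c,b), marked(c,c), marked(f,a)}
2. step(d,c)  →  {at(a,a), at(b,b), at(c,c), at(f,b), marked(c,b), marked(d,c), marked(d,d), marked(f,a)}
3. step(c,d)  →  {at(a,a), at(b,b), at(c,c), at(f,b), marked(c,b), marked(c,c), marked(c,d), marked(d,c), marked(f,a)}
optimal plan length = 3; 3 ≤ 3

Yes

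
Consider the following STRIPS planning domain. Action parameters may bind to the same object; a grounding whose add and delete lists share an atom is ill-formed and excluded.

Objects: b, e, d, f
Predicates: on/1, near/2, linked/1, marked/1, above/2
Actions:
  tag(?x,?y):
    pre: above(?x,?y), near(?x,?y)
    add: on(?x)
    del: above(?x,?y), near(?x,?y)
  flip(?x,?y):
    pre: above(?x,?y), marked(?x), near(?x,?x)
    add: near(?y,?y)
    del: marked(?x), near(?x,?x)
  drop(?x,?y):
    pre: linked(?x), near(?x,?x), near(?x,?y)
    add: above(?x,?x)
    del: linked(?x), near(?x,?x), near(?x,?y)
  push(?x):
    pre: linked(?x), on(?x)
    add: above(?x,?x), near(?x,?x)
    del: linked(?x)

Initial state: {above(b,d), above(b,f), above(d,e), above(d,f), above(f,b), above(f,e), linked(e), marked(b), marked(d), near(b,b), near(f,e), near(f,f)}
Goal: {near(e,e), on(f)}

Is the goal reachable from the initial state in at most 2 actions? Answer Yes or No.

No

1. tag(f,e)  →  {above(b,d), above(b,f), above(d,e), above(d,f), above(f,b), linked(e), marked(b), marked(d), near(b,b), near(f,f), on(f)}
2. flip(b,d)  →  {above(b,d), above(b,f), above(d,e), above(d,f), above(f,b), linked(e), marked(d), near(d,d), near(f,f), on(f)}
3. flip(d,e)  →  {above(b,d), above(b,f), above(d,e), above(d,f), above(f,b), linked(e), near(e,e), near(f,f), on(f)}
optimal plan length = 3; 3 > 2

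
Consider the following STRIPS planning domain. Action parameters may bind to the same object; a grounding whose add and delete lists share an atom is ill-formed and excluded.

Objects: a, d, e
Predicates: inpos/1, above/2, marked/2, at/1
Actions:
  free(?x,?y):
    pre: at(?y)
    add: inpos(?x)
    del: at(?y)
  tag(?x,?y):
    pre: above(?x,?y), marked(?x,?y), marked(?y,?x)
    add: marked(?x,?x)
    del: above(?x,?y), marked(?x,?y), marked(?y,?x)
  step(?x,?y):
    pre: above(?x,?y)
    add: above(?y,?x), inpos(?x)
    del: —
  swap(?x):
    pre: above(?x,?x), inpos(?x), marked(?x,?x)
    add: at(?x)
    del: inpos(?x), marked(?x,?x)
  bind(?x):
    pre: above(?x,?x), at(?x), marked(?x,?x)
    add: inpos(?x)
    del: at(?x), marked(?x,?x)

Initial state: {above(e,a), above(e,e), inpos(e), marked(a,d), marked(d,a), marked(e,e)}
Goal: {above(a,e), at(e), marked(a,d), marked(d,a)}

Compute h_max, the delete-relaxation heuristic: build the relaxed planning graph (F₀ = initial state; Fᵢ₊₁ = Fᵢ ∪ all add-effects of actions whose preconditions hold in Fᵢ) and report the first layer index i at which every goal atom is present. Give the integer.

F0 = init (6 atoms)
F1 = F0 ∪ {above(a,e), at(e)}  (8 atoms)
goal ⊆ F1  ⇒  h_max = 1

1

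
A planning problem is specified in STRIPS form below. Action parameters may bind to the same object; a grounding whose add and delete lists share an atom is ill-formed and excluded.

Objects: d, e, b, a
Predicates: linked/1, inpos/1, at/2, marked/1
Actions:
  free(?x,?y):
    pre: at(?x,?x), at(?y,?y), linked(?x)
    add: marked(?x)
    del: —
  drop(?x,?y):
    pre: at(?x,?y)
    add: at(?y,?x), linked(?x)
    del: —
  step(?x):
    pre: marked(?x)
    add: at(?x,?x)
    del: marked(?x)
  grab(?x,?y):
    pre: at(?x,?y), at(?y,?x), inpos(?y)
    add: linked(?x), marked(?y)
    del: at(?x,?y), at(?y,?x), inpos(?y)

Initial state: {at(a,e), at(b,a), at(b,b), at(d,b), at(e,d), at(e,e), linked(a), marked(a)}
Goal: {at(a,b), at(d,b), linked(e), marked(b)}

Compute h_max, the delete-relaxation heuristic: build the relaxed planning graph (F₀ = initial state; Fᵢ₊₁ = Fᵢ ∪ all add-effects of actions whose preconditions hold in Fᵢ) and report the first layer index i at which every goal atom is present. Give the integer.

2

F0 = init (8 atoms)
F1 = F0 ∪ {at(a,a), at(a,b), at(b,d), at(d,e), at(e,a), linked(b), linked(d), linked(e)}  (16 atoms)
F2 = F1 ∪ {marked(b), marked(e)}  (18 atoms)
goal ⊆ F2  ⇒  h_max = 2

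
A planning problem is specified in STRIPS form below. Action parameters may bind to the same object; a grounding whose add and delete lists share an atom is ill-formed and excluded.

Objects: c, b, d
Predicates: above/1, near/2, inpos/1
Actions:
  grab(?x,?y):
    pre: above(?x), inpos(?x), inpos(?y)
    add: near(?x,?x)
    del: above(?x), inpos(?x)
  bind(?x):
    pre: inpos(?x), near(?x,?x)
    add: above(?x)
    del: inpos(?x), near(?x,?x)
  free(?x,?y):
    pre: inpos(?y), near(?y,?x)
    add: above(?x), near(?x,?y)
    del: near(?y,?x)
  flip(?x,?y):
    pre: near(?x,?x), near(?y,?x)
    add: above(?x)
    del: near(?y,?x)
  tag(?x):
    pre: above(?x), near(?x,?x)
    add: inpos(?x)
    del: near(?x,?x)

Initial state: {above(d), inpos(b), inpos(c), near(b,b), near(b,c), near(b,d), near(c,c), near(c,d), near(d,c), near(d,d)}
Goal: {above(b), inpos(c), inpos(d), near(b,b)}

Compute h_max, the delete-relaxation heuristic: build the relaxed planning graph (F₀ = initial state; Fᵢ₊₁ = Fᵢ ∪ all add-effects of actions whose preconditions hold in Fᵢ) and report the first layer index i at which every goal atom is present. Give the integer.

F0 = init (10 atoms)
F1 = F0 ∪ {above(b), above(c), inpos(d), near(c,b), near(d,b)}  (15 atoms)
goal ⊆ F1  ⇒  h_max = 1

1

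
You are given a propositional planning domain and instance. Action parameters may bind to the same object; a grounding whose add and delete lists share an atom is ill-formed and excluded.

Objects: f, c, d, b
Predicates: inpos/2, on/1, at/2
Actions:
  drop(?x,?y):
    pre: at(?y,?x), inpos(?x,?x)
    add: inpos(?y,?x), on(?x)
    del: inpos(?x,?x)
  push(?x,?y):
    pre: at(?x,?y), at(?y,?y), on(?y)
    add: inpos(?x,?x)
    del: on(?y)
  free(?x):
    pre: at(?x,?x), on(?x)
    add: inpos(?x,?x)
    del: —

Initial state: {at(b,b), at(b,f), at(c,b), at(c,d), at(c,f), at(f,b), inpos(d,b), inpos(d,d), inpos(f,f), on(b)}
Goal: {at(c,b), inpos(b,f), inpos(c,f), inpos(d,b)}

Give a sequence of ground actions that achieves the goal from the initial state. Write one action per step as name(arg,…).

drop(f,c); push(f,b); drop(f,b)

1. drop(f,c)  →  {at(b,b), at(b,f), at(c,b), at(c,d), at(c,f), at(f,b), inpos(c,f), inpos(d,b), inpos(d,d), on(b), on(f)}
2. push(f,b)  →  {at(b,b), at(b,f), at(c,b), at(c,d), at(c,f), at(f,b), inpos(c,f), inpos(d,b), inpos(d,d), inpos(f,f), on(f)}
3. drop(f,b)  →  {at(b,b), at(b,f), at(c,b), at(c,d), at(c,f), at(f,b), inpos(b,f), inpos(c,f), inpos(d,b), inpos(d,d), on(f)}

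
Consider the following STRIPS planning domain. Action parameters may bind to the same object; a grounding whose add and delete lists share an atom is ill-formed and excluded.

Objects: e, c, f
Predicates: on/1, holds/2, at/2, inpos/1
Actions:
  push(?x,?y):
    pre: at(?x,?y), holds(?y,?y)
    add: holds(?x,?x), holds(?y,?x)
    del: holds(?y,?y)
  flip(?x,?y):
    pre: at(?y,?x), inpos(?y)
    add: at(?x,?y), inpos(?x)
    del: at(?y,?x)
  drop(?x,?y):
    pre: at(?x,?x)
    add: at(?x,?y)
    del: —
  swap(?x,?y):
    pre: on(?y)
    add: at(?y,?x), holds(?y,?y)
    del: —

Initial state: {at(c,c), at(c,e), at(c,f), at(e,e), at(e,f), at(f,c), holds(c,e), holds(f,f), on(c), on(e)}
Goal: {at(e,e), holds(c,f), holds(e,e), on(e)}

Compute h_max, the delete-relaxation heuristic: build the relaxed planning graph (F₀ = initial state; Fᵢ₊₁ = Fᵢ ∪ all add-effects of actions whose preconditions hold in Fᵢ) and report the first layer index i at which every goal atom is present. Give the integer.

F0 = init (10 atoms)
F1 = F0 ∪ {at(e,c), holds(c,c), holds(e,e), holds(f,c), holds(f,e)}  (15 atoms)
F2 = F1 ∪ {holds(c,f), holds(e,c)}  (17 atoms)
goal ⊆ F2  ⇒  h_max = 2

2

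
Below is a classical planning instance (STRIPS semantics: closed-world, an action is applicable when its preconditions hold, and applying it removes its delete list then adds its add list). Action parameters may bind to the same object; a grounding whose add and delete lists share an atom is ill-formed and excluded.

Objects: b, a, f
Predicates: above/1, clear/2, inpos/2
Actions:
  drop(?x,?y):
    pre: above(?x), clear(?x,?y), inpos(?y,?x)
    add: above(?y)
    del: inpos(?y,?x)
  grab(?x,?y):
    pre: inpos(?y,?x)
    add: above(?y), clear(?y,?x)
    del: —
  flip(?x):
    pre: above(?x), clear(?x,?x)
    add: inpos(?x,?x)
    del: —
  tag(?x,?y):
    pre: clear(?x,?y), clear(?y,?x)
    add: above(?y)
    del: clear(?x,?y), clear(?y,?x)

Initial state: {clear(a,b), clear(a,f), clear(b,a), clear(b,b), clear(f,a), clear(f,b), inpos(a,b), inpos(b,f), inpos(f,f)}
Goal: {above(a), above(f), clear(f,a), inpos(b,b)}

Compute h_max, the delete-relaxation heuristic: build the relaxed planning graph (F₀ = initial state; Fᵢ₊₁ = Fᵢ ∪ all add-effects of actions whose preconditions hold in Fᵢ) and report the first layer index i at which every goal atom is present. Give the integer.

F0 = init (9 atoms)
F1 = F0 ∪ {above(a), above(b), above(f), clear(b,f), clear(f,f)}  (14 atoms)
F2 = F1 ∪ {inpos(b,b)}  (15 atoms)
goal ⊆ F2  ⇒  h_max = 2

2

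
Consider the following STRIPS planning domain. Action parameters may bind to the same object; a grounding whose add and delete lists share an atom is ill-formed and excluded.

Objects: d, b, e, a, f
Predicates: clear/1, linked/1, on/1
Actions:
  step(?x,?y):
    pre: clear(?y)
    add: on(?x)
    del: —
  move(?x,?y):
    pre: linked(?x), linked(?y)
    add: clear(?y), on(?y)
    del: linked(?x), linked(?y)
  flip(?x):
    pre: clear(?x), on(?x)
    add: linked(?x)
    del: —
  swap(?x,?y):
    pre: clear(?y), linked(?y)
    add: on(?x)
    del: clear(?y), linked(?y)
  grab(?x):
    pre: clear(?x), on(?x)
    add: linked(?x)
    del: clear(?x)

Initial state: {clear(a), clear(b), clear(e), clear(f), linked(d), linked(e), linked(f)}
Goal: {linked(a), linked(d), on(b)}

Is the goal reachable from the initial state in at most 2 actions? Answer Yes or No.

No

1. step(b,b)  →  {clear(a), clear(b), clear(e), clear(f), linked(d), linked(e), linked(f), on(b)}
2. step(a,b)  →  {clear(a), clear(b), clear(e), clear(f), linked(d), linked(e), linked(f), on(a), on(b)}
3. flip(a)  →  {clear(a), clear(b), clear(e), clear(f), linked(a), linked(d), linked(e), linked(f), on(a), on(b)}
optimal plan length = 3; 3 > 2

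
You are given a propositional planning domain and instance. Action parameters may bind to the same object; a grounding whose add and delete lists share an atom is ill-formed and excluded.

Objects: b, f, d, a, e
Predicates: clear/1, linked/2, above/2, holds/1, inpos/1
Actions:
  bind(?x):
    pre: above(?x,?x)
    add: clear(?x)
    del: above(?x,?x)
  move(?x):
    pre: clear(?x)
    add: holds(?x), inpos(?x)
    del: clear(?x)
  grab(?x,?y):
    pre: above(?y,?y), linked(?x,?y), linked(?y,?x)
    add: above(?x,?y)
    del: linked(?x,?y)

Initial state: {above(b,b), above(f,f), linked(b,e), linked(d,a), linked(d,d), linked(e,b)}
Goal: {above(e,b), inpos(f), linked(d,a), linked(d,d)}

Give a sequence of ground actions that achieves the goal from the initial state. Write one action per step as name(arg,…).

1. bind(f)  →  {above(b,b), clear(f), linked(b,e), linked(d,a), linked(d,d), linked(e,b)}
2. move(f)  →  {above(b,b), holds(f), inpos(f), linked(b,e), linked(d,a), linked(d,d), linked(e,b)}
3. grab(e,b)  →  {above(b,b), above(e,b), holds(f), inpos(f), linked(b,e), linked(d,a), linked(d,d)}

bind(f); move(f); grab(e,b)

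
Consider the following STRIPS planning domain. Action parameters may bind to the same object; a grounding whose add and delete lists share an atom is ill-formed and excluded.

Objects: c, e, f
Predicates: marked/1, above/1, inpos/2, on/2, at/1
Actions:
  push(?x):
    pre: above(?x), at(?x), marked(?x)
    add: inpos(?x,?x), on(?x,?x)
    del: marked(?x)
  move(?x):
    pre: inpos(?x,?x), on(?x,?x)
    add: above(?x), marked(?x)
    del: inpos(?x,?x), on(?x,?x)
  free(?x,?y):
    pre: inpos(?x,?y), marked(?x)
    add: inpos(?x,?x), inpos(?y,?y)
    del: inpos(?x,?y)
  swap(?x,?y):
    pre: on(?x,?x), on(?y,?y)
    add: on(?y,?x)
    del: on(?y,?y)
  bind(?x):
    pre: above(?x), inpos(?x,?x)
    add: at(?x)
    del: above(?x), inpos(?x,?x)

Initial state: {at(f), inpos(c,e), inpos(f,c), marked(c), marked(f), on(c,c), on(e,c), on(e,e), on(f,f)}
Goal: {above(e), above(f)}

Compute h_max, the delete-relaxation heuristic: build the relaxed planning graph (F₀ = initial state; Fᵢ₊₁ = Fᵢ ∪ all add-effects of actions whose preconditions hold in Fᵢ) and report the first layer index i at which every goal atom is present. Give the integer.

2

F0 = init (9 atoms)
F1 = F0 ∪ {inpos(c,c), inpos(e,e), inpos(f,f), on(c,e), on(c,f), on(e,f), on(f,c), on(f,e)}  (17 atoms)
F2 = F1 ∪ {above(c), above(e), above(f), marked(e)}  (21 atoms)
goal ⊆ F2  ⇒  h_max = 2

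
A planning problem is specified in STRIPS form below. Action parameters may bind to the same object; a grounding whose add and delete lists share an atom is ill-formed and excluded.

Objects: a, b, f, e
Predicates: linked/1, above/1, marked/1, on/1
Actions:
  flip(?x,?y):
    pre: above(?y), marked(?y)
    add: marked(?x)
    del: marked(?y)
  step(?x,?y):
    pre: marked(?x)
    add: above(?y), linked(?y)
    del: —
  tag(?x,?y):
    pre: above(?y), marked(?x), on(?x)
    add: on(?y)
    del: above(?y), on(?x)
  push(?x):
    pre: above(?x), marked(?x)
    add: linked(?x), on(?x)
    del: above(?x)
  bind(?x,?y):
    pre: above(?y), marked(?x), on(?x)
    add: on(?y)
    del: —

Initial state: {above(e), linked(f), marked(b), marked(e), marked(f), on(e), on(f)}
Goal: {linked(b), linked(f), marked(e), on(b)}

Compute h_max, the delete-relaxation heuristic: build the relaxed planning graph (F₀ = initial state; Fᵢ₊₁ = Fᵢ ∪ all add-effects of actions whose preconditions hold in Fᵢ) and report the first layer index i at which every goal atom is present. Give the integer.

F0 = init (7 atoms)
F1 = F0 ∪ {above(a), above(b), above(f), linked(a), linked(b), linked(e), marked(a)}  (14 atoms)
F2 = F1 ∪ {on(a), on(b)}  (16 atoms)
goal ⊆ F2  ⇒  h_max = 2

2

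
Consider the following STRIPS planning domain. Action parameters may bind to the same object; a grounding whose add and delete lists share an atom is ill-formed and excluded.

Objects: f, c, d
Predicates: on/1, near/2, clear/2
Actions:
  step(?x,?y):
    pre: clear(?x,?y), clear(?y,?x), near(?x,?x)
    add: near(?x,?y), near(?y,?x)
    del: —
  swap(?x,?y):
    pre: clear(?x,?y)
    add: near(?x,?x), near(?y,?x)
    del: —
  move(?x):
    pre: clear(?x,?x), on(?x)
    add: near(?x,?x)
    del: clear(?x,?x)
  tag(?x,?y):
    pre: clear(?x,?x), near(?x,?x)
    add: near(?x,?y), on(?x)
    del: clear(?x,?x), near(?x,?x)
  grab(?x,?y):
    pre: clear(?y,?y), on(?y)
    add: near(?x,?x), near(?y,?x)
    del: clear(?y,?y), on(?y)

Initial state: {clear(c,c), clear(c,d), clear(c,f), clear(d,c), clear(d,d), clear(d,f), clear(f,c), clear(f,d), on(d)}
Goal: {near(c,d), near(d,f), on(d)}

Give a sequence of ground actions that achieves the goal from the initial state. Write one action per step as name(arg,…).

swap(f,d); swap(d,c)

1. swap(f,d)  →  {clear(c,c), clear(c,d), clear(c,f), clear(d,c), clear(d,d), clear(d,f), clear(f,c), clear(f,d), near(d,f), near(f,f), on(d)}
2. swap(d,c)  →  {clear(c,c), clear(c,d), clear(c,f), clear(d,c), clear(d,d), clear(d,f), clear(f,c), clear(f,d), near(c,d), near(d,d), near(d,f), near(f,f), on(d)}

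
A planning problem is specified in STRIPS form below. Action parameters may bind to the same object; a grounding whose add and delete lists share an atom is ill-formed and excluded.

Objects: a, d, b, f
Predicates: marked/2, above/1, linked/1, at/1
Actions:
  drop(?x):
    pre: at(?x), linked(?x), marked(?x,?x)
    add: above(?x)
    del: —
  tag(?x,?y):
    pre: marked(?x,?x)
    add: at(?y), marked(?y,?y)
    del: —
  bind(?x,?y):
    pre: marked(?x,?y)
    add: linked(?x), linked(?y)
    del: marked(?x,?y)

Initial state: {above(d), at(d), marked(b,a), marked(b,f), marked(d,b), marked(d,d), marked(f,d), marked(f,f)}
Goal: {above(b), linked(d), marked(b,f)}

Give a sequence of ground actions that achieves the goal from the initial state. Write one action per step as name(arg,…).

tag(d,b); bind(d,b); drop(b)

1. tag(d,b)  →  {above(d), at(b), at(d), marked(b,a), marked(b,b), marked(b,f), marked(d,b), marked(d,d), marked(f,d), marked(f,f)}
2. bind(d,b)  →  {above(d), at(b), at(d), linked(b), linked(d), marked(b,a), marked(b,b), marked(b,f), marked(d,d), marked(f,d), marked(f,f)}
3. drop(b)  →  {above(b), above(d), at(b), at(d), linked(b), linked(d), marked(b,a), marked(b,b), marked(b,f), marked(d,d), marked(f,d), marked(f,f)}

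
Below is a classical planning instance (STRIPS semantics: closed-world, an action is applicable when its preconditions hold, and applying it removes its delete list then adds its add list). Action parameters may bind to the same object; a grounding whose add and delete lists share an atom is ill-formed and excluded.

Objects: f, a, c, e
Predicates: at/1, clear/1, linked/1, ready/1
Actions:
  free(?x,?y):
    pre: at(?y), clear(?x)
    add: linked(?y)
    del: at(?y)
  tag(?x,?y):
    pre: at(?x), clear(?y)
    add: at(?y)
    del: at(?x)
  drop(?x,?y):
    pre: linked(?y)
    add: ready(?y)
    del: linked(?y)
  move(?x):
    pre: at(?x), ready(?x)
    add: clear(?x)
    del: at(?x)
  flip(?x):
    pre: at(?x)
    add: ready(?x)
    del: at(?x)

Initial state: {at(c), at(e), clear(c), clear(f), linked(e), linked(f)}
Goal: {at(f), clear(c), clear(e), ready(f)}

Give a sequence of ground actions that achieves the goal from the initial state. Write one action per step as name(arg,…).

1. tag(c,f)  →  {at(e), at(f), clear(c), clear(f), linked(e), linked(f)}
2. drop(f,f)  →  {at(e), at(f), clear(c), clear(f), linked(e), ready(f)}
3. drop(f,e)  →  {at(e), at(f), clear(c), clear(f), ready(e), ready(f)}
4. move(e)  →  {at(f), clear(c), clear(e), clear(f), ready(e), ready(f)}

tag(c,f); drop(f,f); drop(f,e); move(e)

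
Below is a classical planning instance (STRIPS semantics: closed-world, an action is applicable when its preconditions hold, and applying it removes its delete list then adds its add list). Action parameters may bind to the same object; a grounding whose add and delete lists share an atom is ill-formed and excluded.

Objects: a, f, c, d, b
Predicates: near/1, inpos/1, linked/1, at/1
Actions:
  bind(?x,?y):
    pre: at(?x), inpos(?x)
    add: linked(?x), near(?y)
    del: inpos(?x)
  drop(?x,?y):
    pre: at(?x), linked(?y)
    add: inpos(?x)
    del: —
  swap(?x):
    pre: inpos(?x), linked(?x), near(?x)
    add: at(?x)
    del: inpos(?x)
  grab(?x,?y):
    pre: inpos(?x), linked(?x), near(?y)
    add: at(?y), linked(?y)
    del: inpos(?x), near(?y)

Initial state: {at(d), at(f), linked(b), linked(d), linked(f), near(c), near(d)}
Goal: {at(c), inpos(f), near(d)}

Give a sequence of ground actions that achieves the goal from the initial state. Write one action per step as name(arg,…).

drop(f,f); drop(d,f); grab(d,c)

1. drop(f,f)  →  {at(d), at(f), inpos(f), linked(b), linked(d), linked(f), near(c), near(d)}
2. drop(d,f)  →  {at(d), at(f), inpos(d), inpos(f), linked(b), linked(d), linked(f), near(c), near(d)}
3. grab(d,c)  →  {at(c), at(d), at(f), inpos(f), linked(b), linked(c), linked(d), linked(f), near(d)}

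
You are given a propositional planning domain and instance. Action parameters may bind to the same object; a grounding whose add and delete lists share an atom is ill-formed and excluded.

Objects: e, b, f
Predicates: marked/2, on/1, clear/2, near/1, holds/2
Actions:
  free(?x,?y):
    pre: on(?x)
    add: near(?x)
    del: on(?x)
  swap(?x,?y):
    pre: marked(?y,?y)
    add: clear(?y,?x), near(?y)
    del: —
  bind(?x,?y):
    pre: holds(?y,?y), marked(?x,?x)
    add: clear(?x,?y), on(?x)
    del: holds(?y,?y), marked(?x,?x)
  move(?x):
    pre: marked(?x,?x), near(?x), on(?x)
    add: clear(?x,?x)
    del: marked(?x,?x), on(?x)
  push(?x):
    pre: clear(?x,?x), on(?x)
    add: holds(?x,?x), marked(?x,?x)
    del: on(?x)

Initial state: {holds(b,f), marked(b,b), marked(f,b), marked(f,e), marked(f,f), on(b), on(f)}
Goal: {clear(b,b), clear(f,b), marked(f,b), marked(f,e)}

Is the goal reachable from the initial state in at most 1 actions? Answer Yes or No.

1. swap(b,b)  →  {clear(b,b), holds(b,f), marked(b,b), marked(f,b), marked(f,e), marked(f,f), near(b), on(b), on(f)}
2. swap(b,f)  →  {clear(b,b), clear(f,b), holds(b,f), marked(b,b), marked(f,b), marked(f,e), marked(f,f), near(b), near(f), on(b), on(f)}
optimal plan length = 2; 2 > 1

No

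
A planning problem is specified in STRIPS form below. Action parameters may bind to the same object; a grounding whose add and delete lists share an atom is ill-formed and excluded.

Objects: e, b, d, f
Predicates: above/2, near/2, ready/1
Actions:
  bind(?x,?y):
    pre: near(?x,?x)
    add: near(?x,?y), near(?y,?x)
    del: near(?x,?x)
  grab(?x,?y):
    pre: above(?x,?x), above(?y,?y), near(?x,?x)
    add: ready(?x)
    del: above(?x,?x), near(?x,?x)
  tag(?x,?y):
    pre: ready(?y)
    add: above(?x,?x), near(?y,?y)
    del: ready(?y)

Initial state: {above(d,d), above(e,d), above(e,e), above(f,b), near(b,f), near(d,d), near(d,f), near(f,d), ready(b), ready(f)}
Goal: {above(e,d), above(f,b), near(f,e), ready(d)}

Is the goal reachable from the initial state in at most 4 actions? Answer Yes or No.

Yes

1. grab(d,e)  →  {above(e,d), above(e,e), above(f,b), near(b,f), near(d,f), near(f,d), ready(b), ready(d), ready(f)}
2. tag(e,f)  →  {above(e,d), above(e,e), above(f,b), near(b,f), near(d,f), near(f,d), near(f,f), ready(b), ready(d)}
3. bind(f,e)  →  {above(e,d), above(e,e), above(f,b), near(b,f), near(d,f), near(e,f), near(f,d), near(f,e), ready(b), ready(d)}
optimal plan length = 3; 3 ≤ 4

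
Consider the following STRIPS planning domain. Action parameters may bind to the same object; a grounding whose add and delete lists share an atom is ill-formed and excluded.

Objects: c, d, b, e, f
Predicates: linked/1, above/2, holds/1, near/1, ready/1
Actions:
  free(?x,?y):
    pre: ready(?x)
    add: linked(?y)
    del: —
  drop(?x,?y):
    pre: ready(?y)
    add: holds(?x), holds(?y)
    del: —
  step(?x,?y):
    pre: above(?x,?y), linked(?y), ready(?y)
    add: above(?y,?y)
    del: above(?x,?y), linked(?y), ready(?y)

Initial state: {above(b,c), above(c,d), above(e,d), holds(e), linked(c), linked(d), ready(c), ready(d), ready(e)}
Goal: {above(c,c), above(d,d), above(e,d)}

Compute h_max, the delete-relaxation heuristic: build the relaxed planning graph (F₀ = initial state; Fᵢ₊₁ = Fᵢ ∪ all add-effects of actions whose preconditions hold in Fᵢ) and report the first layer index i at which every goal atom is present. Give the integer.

1

F0 = init (9 atoms)
F1 = F0 ∪ {above(c,c), above(d,d), holds(b), holds(c), holds(d), holds(f), linked(b), linked(e), linked(f)}  (18 atoms)
goal ⊆ F1  ⇒  h_max = 1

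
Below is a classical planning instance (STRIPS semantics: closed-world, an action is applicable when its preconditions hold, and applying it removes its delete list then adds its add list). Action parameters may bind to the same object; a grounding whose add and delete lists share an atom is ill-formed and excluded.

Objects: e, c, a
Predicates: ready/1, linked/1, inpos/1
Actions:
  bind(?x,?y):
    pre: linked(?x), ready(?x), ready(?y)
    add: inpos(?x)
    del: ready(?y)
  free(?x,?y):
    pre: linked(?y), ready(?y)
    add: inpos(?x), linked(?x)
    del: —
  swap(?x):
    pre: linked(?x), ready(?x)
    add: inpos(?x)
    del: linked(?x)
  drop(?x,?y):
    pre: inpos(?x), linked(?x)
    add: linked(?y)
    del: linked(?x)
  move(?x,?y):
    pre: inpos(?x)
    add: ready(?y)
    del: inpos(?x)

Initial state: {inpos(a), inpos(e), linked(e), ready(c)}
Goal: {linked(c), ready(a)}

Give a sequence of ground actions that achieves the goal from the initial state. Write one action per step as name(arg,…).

1. drop(e,c)  →  {inpos(a), inpos(e), linked(c), ready(c)}
2. move(e,a)  →  {inpos(a), linked(c), ready(a), ready(c)}

drop(e,c); move(e,a)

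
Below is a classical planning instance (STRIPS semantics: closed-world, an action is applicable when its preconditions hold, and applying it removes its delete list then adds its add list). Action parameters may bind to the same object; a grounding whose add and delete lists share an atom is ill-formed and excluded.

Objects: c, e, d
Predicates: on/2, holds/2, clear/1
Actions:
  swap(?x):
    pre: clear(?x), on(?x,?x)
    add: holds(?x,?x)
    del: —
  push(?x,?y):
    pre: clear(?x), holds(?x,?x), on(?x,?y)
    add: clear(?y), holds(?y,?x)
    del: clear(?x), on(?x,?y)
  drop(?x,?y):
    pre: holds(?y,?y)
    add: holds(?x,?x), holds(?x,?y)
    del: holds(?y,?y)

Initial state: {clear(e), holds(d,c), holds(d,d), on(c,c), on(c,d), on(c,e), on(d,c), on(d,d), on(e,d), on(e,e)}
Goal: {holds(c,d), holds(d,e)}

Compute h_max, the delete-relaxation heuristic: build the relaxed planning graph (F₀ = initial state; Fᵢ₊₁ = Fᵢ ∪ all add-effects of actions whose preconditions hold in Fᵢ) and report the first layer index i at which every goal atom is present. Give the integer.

2

F0 = init (10 atoms)
F1 = F0 ∪ {holds(c,c), holds(c,d), holds(e,d), holds(e,e)}  (14 atoms)
F2 = F1 ∪ {clear(d), holds(c,e), holds(d,e), holds(e,c)}  (18 atoms)
goal ⊆ F2  ⇒  h_max = 2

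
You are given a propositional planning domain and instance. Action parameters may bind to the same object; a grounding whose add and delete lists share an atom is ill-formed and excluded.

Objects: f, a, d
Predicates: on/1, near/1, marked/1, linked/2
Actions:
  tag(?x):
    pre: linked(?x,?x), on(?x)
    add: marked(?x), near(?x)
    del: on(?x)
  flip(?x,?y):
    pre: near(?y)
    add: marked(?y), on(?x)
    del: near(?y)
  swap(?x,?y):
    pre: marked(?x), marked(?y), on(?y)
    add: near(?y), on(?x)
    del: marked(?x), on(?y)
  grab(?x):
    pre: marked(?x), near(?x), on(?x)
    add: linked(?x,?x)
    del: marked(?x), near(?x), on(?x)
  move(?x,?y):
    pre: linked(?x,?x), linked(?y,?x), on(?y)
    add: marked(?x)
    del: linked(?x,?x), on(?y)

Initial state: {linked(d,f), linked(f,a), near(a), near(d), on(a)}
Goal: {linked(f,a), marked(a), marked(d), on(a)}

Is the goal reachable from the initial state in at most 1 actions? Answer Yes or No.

1. flip(f,a)  →  {linked(d,f), linked(f,a), marked(a), near(d), on(a), on(f)}
2. flip(f,d)  →  {linked(d,f), linked(f,a), marked(a), marked(d), on(a), on(f)}
optimal plan length = 2; 2 > 1

No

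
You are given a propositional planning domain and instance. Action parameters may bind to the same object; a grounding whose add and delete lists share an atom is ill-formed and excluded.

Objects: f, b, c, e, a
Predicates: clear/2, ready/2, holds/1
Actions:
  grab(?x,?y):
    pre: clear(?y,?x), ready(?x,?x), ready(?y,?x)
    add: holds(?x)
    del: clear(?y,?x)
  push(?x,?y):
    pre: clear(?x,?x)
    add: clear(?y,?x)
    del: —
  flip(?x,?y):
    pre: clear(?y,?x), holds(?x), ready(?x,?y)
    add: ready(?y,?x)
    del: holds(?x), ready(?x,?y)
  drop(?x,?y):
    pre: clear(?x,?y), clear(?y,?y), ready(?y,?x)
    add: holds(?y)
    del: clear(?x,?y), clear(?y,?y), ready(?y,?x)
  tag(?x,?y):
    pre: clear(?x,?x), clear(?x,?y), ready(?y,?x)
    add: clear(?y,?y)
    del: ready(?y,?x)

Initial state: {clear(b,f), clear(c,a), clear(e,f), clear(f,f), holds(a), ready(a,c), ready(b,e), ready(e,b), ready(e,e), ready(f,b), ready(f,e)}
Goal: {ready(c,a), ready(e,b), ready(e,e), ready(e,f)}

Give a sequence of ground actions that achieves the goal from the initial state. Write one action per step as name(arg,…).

1. flip(a,c)  →  {clear(b,f), clear(c,a), clear(e,f), clear(f,f), ready(b,e), ready(c,a), ready(e,b), ready(e,e), ready(f,b), ready(f,e)}
2. drop(b,f)  →  {clear(c,a), clear(e,f), holds(f), ready(b,e), ready(c,a), ready(e,b), ready(e,e), ready(f,e)}
3. flip(f,e)  →  {clear(c,a), clear(e,f), ready(b,e), ready(c,a), ready(e,b), ready(e,e), ready(e,f)}

flip(a,c); drop(b,f); flip(f,e)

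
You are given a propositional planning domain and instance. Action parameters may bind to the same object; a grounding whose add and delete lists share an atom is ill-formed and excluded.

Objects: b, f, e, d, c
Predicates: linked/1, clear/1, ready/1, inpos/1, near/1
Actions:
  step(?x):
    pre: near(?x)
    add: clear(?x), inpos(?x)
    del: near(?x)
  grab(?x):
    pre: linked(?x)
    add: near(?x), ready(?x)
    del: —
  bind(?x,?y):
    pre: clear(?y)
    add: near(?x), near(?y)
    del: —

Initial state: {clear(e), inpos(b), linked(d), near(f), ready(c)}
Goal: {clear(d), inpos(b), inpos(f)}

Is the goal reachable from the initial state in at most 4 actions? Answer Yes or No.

Yes

1. step(f)  →  {clear(e), clear(f), inpos(b), inpos(f), linked(d), ready(c)}
2. grab(d)  →  {clear(e), clear(f), inpos(b), inpos(f), linked(d), near(d), ready(c), ready(d)}
3. step(d)  →  {clear(d), clear(e), clear(f), inpos(b), inpos(d), inpos(f), linked(d), ready(c), ready(d)}
optimal plan length = 3; 3 ≤ 4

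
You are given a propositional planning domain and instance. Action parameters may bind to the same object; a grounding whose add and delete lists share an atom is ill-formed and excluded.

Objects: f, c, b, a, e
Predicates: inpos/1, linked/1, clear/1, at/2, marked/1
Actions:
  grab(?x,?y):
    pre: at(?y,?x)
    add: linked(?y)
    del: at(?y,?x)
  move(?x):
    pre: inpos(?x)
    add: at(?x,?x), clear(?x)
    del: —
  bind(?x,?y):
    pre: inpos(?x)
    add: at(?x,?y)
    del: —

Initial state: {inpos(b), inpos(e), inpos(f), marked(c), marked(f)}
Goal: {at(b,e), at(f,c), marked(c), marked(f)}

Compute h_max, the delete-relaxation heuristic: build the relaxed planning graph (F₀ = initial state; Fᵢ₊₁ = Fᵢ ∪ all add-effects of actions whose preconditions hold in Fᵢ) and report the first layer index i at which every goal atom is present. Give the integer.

F0 = init (5 atoms)
F1 = F0 ∪ {at(b,a), at(b,b), at(b,c), at(b,e), at(b,f), at(e,a), at(e,b), at(e,c), at(e,e), at(e,f), at(f,a), at(f,b), at(f,c), at(f,e), at(f,f), clear(b), clear(e), clear(f)}  (23 atoms)
goal ⊆ F1  ⇒  h_max = 1

1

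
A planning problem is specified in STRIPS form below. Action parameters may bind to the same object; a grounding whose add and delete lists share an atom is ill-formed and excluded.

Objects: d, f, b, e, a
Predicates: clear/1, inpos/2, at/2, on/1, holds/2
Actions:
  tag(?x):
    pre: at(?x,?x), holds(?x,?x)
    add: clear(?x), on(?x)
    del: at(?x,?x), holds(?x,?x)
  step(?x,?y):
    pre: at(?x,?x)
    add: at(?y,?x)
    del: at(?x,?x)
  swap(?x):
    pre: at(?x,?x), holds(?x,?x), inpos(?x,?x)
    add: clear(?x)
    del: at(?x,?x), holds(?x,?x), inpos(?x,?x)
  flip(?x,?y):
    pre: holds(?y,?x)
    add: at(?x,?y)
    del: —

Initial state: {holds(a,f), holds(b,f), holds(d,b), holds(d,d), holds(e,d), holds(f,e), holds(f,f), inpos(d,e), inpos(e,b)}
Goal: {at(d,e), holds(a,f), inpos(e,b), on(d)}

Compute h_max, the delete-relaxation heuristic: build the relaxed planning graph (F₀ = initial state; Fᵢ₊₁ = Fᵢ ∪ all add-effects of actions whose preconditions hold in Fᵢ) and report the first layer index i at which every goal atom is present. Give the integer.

F0 = init (9 atoms)
F1 = F0 ∪ {at(b,d), at(d,d), at(d,e), at(e,f), at(f,a), at(f,b), at(f,f)}  (16 atoms)
F2 = F1 ∪ {at(a,d), at(a,f), at(b,f), at(d,f), at(e,d), at(f,d), clear(d), clear(f), on(d), on(f)}  (26 atoms)
goal ⊆ F2  ⇒  h_max = 2

2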